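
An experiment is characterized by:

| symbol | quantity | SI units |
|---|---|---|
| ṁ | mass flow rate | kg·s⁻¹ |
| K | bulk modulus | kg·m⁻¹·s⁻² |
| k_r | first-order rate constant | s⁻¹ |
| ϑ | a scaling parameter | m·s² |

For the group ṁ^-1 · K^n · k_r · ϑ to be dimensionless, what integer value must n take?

1

Balance the M exponent: (1)·n from K, plus −(1) + (0) + (0) = -1 from the rest, must sum to zero.
n − 1 = 0, so n = 1.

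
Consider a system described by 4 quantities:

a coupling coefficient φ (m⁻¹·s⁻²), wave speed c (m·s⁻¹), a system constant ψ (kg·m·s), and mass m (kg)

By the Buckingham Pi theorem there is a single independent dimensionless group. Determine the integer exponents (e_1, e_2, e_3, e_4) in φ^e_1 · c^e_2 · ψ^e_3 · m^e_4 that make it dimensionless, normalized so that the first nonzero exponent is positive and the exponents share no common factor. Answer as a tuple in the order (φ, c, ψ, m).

M: e_1·(0) + e_2·(0) + e_3·(1) + e_4·(1) = 0
L: e_1·(-1) + e_2·(1) + e_3·(1) + e_4·(0) = 0
T: e_1·(-2) + e_2·(-1) + e_3·(1) + e_4·(0) = 0
Solving this homogeneous linear system for the smallest-integer solution (first nonzero entry positive) gives (2, -1, 3, -3).

(2, -1, 3, -3)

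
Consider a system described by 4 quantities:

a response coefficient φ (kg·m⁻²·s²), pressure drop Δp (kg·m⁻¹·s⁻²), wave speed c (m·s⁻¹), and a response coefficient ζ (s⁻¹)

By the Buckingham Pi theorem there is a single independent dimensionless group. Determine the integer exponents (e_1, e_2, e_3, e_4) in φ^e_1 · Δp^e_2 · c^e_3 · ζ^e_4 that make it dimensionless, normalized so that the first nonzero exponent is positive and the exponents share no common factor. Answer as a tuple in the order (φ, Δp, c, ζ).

(1, -1, 1, 3)

M: e_1·(1) + e_2·(1) + e_3·(0) + e_4·(0) = 0
L: e_1·(-2) + e_2·(-1) + e_3·(1) + e_4·(0) = 0
T: e_1·(2) + e_2·(-2) + e_3·(-1) + e_4·(-1) = 0
Solving this homogeneous linear system for the smallest-integer solution (first nonzero entry positive) gives (1, -1, 1, 3).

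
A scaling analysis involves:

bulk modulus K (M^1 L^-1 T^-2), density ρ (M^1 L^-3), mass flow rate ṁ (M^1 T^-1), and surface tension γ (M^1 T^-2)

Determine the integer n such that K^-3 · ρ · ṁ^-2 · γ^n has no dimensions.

4

Balance the M exponent: (1)·n from γ, plus −3·(1) + (1) − 2·(1) = -4 from the rest, must sum to zero.
n − 4 = 0, so n = 4.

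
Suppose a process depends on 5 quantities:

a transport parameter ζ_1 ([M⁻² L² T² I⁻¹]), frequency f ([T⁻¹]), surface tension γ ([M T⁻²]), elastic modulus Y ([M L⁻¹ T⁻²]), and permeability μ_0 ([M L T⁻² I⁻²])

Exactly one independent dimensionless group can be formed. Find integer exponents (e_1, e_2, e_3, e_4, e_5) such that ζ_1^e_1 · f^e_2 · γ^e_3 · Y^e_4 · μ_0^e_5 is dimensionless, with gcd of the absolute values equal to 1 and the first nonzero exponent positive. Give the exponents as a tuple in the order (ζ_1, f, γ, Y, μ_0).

M: e_1·(-2) + e_2·(0) + e_3·(1) + e_4·(1) + e_5·(1) = 0
L: e_1·(2) + e_2·(0) + e_3·(0) + e_4·(-1) + e_5·(1) = 0
T: e_1·(2) + e_2·(-1) + e_3·(-2) + e_4·(-2) + e_5·(-2) = 0
I: e_1·(-1) + e_2·(0) + e_3·(0) + e_4·(0) + e_5·(-2) = 0
Solving this homogeneous linear system for the smallest-integer solution (first nonzero entry positive) gives (2, -4, 2, 3, -1).

(2, -4, 2, 3, -1)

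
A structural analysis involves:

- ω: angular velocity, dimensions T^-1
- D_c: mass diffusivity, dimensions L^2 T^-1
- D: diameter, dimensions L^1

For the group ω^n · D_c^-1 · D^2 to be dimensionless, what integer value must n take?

Balance the T exponent: (-1)·n from ω, plus −(-1) + 2·(0) = 1 from the rest, must sum to zero.
−n + 1 = 0, so n = 1.

1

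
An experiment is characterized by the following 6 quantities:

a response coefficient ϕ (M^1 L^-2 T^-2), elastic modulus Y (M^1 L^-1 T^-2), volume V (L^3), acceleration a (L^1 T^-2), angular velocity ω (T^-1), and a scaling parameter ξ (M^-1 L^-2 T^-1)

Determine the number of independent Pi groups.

3

There are 6 variables and 3 base dimensions (M, L, T).
The dimension matrix has rank 3.
Independent dimensionless groups: 6 − 3 = 3.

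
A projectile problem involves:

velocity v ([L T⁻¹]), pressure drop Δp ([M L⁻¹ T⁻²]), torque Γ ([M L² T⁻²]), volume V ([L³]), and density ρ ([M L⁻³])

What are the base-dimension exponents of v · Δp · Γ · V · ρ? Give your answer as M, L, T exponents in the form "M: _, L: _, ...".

M: 3, L: 2, T: -5

Collect each base-dimension exponent across the product:
  M: (0) + (1) + (1) + (0) + (1) = 3
  L: (1) + (-1) + (2) + (3) + (-3) = 2
  T: (-1) + (-2) + (-2) + (0) + (0) = -5
So the dimensions are [M³ L² T⁻⁵].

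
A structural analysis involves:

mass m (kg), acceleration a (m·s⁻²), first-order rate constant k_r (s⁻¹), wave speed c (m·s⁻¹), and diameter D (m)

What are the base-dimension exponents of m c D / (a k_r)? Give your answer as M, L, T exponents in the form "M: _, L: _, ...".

M: 1, L: 1, T: 2

Collect each base-dimension exponent across the product:
  M: (1) − (0) − (0) + (0) + (0) = 1
  L: (0) − (1) − (0) + (1) + (1) = 1
  T: (0) − (-2) − (-1) + (-1) + (0) = 2
So the dimensions are [M L T²].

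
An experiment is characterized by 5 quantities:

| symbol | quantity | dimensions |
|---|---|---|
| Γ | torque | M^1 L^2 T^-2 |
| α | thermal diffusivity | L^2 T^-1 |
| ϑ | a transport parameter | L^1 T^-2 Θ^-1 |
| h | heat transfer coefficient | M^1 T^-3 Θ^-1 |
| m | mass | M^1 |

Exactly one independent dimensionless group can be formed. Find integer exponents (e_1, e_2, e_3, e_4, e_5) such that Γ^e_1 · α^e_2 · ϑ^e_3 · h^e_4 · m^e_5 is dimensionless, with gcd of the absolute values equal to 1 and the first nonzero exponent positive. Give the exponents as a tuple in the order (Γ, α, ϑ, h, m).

M: e_1·(1) + e_2·(0) + e_3·(0) + e_4·(1) + e_5·(1) = 0
L: e_1·(2) + e_2·(2) + e_3·(1) + e_4·(0) + e_5·(0) = 0
T: e_1·(-2) + e_2·(-1) + e_3·(-2) + e_4·(-3) + e_5·(0) = 0
Θ: e_1·(0) + e_2·(0) + e_3·(-1) + e_4·(-1) + e_5·(0) = 0
Solving this homogeneous linear system for the smallest-integer solution (first nonzero entry positive) gives (3, -4, 2, -2, -1).

(3, -4, 2, -2, -1)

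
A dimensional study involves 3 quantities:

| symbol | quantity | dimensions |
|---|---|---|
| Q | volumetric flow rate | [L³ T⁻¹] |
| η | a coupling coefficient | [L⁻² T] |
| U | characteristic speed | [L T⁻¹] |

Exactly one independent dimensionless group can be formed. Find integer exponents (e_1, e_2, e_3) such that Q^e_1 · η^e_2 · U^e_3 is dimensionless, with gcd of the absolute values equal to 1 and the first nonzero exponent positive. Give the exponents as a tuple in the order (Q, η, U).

(1, 2, 1)

L: e_1·(3) + e_2·(-2) + e_3·(1) = 0
T: e_1·(-1) + e_2·(1) + e_3·(-1) = 0
Solving this homogeneous linear system for the smallest-integer solution (first nonzero entry positive) gives (1, 2, 1).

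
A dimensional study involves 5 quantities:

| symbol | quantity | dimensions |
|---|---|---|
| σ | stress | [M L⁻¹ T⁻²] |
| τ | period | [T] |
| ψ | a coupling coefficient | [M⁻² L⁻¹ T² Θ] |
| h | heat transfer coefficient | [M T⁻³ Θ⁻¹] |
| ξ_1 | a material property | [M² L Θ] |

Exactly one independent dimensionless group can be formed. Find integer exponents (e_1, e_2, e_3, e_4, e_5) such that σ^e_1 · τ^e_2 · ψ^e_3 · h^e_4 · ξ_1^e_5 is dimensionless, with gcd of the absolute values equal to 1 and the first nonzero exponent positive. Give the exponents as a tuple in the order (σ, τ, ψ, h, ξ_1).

(1, -3, -2, -3, -1)

M: e_1·(1) + e_2·(0) + e_3·(-2) + e_4·(1) + e_5·(2) = 0
L: e_1·(-1) + e_2·(0) + e_3·(-1) + e_4·(0) + e_5·(1) = 0
T: e_1·(-2) + e_2·(1) + e_3·(2) + e_4·(-3) + e_5·(0) = 0
Θ: e_1·(0) + e_2·(0) + e_3·(1) + e_4·(-1) + e_5·(1) = 0
Solving this homogeneous linear system for the smallest-integer solution (first nonzero entry positive) gives (1, -3, -2, -3, -1).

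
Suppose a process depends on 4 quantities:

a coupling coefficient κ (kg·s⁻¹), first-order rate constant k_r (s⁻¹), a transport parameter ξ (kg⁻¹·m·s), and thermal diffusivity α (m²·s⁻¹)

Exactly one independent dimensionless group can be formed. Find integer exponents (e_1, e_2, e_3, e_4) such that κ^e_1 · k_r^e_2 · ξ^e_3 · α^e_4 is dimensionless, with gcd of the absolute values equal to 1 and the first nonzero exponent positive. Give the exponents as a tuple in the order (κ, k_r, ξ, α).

(2, 1, 2, -1)

M: e_1·(1) + e_2·(0) + e_3·(-1) + e_4·(0) = 0
L: e_1·(0) + e_2·(0) + e_3·(1) + e_4·(2) = 0
T: e_1·(-1) + e_2·(-1) + e_3·(1) + e_4·(-1) = 0
Solving this homogeneous linear system for the smallest-integer solution (first nonzero entry positive) gives (2, 1, 2, -1).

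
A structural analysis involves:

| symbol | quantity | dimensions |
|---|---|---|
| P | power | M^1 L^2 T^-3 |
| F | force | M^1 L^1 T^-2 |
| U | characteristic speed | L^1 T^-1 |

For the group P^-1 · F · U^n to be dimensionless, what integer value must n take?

1

Balance the L exponent: (1)·n from U, plus −(2) + (1) = -1 from the rest, must sum to zero.
n − 1 = 0, so n = 1.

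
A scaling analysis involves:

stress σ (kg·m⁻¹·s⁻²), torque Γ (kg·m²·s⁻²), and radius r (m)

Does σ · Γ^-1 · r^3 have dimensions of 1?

yes

Sum the exponent of each base dimension across the product:
  M: [σ]_M − [Γ]_M + 3·[r]_M = (1) − (1) + 3·(0) = 0
  L: [σ]_L − [Γ]_L + 3·[r]_L = (-1) − (2) + 3·(1) = 0
  T: [σ]_T − [Γ]_T + 3·[r]_T = (-2) − (-2) + 3·(0) = 0
  Θ: [σ]_Θ − [Γ]_Θ + 3·[r]_Θ = (0) − (0) + 3·(0) = 0
All base exponents vanish — dimensionless.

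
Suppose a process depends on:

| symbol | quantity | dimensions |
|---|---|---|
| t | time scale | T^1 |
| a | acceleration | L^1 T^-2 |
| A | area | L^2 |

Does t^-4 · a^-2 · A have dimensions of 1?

yes

Sum the exponent of each base dimension across the product:
  M: −4·[t]_M − 2·[a]_M + [A]_M = −4·(0) − 2·(0) + (0) = 0
  L: −4·[t]_L − 2·[a]_L + [A]_L = −4·(0) − 2·(1) + (2) = 0
  T: −4·[t]_T − 2·[a]_T + [A]_T = −4·(1) − 2·(-2) + (0) = 0
  I: −4·[t]_I − 2·[a]_I + [A]_I = −4·(0) − 2·(0) + (0) = 0
All base exponents vanish — dimensionless.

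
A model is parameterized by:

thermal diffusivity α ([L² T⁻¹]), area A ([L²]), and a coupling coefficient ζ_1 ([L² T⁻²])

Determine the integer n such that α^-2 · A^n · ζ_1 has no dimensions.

1

Balance the L exponent: (2)·n from A, plus −2·(2) + (2) = -2 from the rest, must sum to zero.
2n − 2 = 0, so n = 1.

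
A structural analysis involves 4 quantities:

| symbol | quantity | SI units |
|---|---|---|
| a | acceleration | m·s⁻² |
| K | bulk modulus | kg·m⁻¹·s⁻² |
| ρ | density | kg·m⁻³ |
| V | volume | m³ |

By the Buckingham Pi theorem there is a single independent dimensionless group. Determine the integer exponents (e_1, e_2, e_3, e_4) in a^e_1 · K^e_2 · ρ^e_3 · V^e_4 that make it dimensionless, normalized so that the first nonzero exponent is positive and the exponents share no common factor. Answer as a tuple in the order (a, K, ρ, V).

(3, -3, 3, 1)

M: e_1·(0) + e_2·(1) + e_3·(1) + e_4·(0) = 0
L: e_1·(1) + e_2·(-1) + e_3·(-3) + e_4·(3) = 0
T: e_1·(-2) + e_2·(-2) + e_3·(0) + e_4·(0) = 0
Solving this homogeneous linear system for the smallest-integer solution (first nonzero entry positive) gives (3, -3, 3, 1).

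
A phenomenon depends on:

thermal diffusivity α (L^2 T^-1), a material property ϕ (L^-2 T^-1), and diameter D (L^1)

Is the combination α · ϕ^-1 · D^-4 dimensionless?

Sum the exponent of each base dimension across the product:
  M: [α]_M − [ϕ]_M − 4·[D]_M = (0) − (0) − 4·(0) = 0
  L: [α]_L − [ϕ]_L − 4·[D]_L = (2) − (-2) − 4·(1) = 0
  T: [α]_T − [ϕ]_T − 4·[D]_T = (-1) − (-1) − 4·(0) = 0
All base exponents vanish — dimensionless.

yes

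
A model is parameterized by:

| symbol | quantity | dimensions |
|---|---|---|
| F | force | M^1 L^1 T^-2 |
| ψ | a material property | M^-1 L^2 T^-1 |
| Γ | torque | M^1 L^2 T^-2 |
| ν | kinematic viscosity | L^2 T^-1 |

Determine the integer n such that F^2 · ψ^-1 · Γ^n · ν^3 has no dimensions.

-3

Balance the M exponent: (1)·n from Γ, plus 2·(1) − (-1) + 3·(0) = 3 from the rest, must sum to zero.
n + 3 = 0, so n = -3.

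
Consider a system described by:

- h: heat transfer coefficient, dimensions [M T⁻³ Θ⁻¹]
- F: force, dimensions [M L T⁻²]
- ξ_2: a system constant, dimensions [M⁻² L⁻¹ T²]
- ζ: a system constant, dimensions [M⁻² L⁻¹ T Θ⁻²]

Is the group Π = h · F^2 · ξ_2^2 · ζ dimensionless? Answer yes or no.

no

Sum the exponent of each base dimension across the product:
  M: [h]_M + 2·[F]_M + 2·[ξ_2]_M + [ζ]_M = (1) + 2·(1) + 2·(-2) + (-2) = -3
  L: [h]_L + 2·[F]_L + 2·[ξ_2]_L + [ζ]_L = (0) + 2·(1) + 2·(-1) + (-1) = -1
  T: [h]_T + 2·[F]_T + 2·[ξ_2]_T + [ζ]_T = (-3) + 2·(-2) + 2·(2) + (1) = -2
  Θ: [h]_Θ + 2·[F]_Θ + 2·[ξ_2]_Θ + [ζ]_Θ = (-1) + 2·(0) + 2·(0) + (-2) = -3
Net dimensions [M⁻³ L⁻¹ T⁻² Θ⁻³] ≠ [1] — not dimensionless.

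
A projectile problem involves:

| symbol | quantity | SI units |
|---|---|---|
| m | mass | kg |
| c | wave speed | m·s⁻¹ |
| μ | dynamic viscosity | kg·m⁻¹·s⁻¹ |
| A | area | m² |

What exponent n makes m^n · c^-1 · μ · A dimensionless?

-1

Balance the M exponent: (1)·n from m, plus −(0) + (1) + (0) = 1 from the rest, must sum to zero.
n + 1 = 0, so n = -1.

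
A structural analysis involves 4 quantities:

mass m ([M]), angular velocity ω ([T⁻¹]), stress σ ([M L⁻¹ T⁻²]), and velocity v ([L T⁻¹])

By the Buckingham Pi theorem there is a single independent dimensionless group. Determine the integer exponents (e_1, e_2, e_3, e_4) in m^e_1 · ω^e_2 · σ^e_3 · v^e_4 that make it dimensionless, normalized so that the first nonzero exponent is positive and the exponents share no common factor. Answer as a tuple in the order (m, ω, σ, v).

M: e_1·(1) + e_2·(0) + e_3·(1) + e_4·(0) = 0
L: e_1·(0) + e_2·(0) + e_3·(-1) + e_4·(1) = 0
T: e_1·(0) + e_2·(-1) + e_3·(-2) + e_4·(-1) = 0
Solving this homogeneous linear system for the smallest-integer solution (first nonzero entry positive) gives (1, 3, -1, -1).

(1, 3, -1, -1)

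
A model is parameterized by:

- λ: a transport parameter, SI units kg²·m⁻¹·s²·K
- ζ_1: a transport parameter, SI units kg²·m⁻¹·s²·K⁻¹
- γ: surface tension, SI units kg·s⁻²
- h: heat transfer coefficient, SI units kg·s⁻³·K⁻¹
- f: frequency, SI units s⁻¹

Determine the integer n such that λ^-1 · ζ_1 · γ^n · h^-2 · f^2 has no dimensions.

Balance the M exponent: (1)·n from γ, plus −(2) + (2) − 2·(1) + 2·(0) = -2 from the rest, must sum to zero.
n − 2 = 0, so n = 2.

2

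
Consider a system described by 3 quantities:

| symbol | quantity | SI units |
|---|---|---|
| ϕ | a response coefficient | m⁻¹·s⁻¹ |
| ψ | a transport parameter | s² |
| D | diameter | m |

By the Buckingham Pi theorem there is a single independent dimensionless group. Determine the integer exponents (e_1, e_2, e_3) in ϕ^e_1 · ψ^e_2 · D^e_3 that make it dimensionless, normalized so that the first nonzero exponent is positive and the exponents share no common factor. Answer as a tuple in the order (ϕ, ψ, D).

(2, 1, 2)

L: e_1·(-1) + e_2·(0) + e_3·(1) = 0
T: e_1·(-1) + e_2·(2) + e_3·(0) = 0
Solving this homogeneous linear system for the smallest-integer solution (first nonzero entry positive) gives (2, 1, 2).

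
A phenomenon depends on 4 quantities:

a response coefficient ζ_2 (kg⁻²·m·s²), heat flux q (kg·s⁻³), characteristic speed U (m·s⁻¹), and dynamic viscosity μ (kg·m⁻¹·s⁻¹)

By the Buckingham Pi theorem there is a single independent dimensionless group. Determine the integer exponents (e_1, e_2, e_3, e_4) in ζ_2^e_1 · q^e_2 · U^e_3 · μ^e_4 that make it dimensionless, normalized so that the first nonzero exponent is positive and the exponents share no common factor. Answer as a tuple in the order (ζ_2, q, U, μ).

M: e_1·(-2) + e_2·(1) + e_3·(0) + e_4·(1) = 0
L: e_1·(1) + e_2·(0) + e_3·(1) + e_4·(-1) = 0
T: e_1·(2) + e_2·(-3) + e_3·(-1) + e_4·(-1) = 0
Solving this homogeneous linear system for the smallest-integer solution (first nonzero entry positive) gives (1, -1, 2, 3).

(1, -1, 2, 3)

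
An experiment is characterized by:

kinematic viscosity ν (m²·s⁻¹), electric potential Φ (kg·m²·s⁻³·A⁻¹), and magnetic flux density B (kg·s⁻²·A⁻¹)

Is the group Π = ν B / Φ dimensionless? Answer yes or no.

Sum the exponent of each base dimension across the product:
  M: [ν]_M − [Φ]_M + [B]_M = (0) − (1) + (1) = 0
  L: [ν]_L − [Φ]_L + [B]_L = (2) − (2) + (0) = 0
  T: [ν]_T − [Φ]_T + [B]_T = (-1) − (-3) + (-2) = 0
  I: [ν]_I − [Φ]_I + [B]_I = (0) − (-1) + (-1) = 0
All base exponents vanish — dimensionless.

yes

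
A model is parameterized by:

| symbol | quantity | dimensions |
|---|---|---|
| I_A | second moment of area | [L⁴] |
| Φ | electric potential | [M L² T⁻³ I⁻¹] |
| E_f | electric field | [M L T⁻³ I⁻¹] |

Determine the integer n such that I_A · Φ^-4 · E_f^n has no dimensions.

4

Balance the M exponent: (1)·n from E_f, plus (0) − 4·(1) = -4 from the rest, must sum to zero.
n − 4 = 0, so n = 4.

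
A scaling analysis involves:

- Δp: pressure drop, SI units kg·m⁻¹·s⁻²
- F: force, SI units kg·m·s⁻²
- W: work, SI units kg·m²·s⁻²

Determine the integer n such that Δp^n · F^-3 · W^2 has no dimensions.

1

Balance the M exponent: (1)·n from Δp, plus −3·(1) + 2·(1) = -1 from the rest, must sum to zero.
n − 1 = 0, so n = 1.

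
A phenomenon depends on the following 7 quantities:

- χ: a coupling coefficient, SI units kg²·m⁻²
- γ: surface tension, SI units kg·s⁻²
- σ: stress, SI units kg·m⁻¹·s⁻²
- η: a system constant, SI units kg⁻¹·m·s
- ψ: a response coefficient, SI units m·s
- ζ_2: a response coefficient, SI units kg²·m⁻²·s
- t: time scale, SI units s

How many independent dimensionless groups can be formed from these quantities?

There are 7 variables and 3 base dimensions (M, L, T).
The dimension matrix has rank 3.
Independent dimensionless groups: 7 − 3 = 4.

4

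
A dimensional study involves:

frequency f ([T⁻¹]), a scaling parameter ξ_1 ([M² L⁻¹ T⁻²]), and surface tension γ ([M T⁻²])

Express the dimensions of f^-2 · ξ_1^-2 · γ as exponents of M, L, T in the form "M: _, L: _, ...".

M: -3, L: 2, T: 4

Collect each base-dimension exponent across the product:
  M: −2·(0) − 2·(2) + (1) = -3
  L: −2·(0) − 2·(-1) + (0) = 2
  T: −2·(-1) − 2·(-2) + (-2) = 4
So the dimensions are [M⁻³ L² T⁴].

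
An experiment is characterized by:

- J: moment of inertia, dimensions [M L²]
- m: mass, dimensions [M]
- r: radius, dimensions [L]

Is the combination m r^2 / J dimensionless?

Sum the exponent of each base dimension across the product:
  M: −[J]_M + [m]_M + 2·[r]_M = −(1) + (1) + 2·(0) = 0
  L: −[J]_L + [m]_L + 2·[r]_L = −(2) + (0) + 2·(1) = 0
  T: −[J]_T + [m]_T + 2·[r]_T = −(0) + (0) + 2·(0) = 0
All base exponents vanish — dimensionless.

yes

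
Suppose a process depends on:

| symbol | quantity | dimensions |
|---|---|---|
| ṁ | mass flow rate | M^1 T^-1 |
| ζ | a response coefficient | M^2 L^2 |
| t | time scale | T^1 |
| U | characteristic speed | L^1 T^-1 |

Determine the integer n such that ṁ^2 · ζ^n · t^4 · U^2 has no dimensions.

-1

Balance the M exponent: (2)·n from ζ, plus 2·(1) + 4·(0) + 2·(0) = 2 from the rest, must sum to zero.
2n + 2 = 0, so n = -1.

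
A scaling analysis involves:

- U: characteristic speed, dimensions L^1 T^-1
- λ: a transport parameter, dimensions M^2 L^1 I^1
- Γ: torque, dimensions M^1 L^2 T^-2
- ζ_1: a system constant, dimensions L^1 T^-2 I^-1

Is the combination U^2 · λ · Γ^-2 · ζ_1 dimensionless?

yes

Sum the exponent of each base dimension across the product:
  M: 2·[U]_M + [λ]_M − 2·[Γ]_M + [ζ_1]_M = 2·(0) + (2) − 2·(1) + (0) = 0
  L: 2·[U]_L + [λ]_L − 2·[Γ]_L + [ζ_1]_L = 2·(1) + (1) − 2·(2) + (1) = 0
  T: 2·[U]_T + [λ]_T − 2·[Γ]_T + [ζ_1]_T = 2·(-1) + (0) − 2·(-2) + (-2) = 0
  I: 2·[U]_I + [λ]_I − 2·[Γ]_I + [ζ_1]_I = 2·(0) + (1) − 2·(0) + (-1) = 0
All base exponents vanish — dimensionless.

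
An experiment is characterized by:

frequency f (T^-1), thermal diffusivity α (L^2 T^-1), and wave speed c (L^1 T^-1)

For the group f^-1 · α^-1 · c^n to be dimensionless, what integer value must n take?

2

Balance the L exponent: (1)·n from c, plus −(0) − (2) = -2 from the rest, must sum to zero.
n − 2 = 0, so n = 2.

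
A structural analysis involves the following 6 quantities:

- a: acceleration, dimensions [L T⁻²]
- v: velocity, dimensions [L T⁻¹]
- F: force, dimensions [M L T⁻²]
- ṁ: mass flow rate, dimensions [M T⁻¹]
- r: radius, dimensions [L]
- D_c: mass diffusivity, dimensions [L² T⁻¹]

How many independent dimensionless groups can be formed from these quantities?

3

There are 6 variables and 3 base dimensions (M, L, T).
The dimension matrix has rank 3.
Independent dimensionless groups: 6 − 3 = 3.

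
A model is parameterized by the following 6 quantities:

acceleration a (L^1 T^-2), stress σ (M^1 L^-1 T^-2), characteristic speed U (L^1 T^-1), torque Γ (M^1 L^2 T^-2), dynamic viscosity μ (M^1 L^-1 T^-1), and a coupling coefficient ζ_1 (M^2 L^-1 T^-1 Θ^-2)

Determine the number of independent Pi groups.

There are 6 variables and 4 base dimensions (M, L, T, Θ).
The dimension matrix has rank 4.
Independent dimensionless groups: 6 − 4 = 2.

2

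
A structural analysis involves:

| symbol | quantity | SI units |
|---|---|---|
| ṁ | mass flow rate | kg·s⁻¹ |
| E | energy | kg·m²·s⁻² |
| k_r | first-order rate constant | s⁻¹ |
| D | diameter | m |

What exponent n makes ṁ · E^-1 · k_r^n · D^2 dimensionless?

1

Balance the T exponent: (-1)·n from k_r, plus (-1) − (-2) + 2·(0) = 1 from the rest, must sum to zero.
−n + 1 = 0, so n = 1.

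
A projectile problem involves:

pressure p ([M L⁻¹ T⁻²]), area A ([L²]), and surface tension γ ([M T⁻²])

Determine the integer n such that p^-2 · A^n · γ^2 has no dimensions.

-1

Balance the L exponent: (2)·n from A, plus −2·(-1) + 2·(0) = 2 from the rest, must sum to zero.
2n + 2 = 0, so n = -1.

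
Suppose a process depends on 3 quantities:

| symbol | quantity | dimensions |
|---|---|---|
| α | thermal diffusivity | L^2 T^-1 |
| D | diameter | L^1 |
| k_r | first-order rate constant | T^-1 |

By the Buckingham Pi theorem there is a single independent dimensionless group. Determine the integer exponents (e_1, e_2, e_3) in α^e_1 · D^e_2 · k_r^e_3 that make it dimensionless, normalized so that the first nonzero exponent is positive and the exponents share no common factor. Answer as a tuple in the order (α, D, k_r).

(1, -2, -1)

L: e_1·(2) + e_2·(1) + e_3·(0) = 0
T: e_1·(-1) + e_2·(0) + e_3·(-1) = 0
Solving this homogeneous linear system for the smallest-integer solution (first nonzero entry positive) gives (1, -2, -1).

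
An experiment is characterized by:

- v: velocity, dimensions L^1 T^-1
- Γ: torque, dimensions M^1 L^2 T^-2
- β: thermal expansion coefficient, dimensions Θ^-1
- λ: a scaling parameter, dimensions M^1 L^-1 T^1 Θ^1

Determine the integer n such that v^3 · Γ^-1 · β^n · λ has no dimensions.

Balance the Θ exponent: (-1)·n from β, plus 3·(0) − (0) + (1) = 1 from the rest, must sum to zero.
−n + 1 = 0, so n = 1.

1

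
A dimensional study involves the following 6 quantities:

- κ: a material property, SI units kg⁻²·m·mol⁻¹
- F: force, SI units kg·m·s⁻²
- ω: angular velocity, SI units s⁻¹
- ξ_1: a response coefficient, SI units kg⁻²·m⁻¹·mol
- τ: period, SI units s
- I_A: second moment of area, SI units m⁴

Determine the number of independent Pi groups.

2

There are 6 variables and 4 base dimensions (M, L, T, N).
The dimension matrix has rank 4.
Independent dimensionless groups: 6 − 4 = 2.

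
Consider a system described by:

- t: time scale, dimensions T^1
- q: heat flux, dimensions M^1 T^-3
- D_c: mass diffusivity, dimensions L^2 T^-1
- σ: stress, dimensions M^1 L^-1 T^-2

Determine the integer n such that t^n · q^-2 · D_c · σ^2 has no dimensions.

-1

Balance the T exponent: (1)·n from t, plus −2·(-3) + (-1) + 2·(-2) = 1 from the rest, must sum to zero.
n + 1 = 0, so n = -1.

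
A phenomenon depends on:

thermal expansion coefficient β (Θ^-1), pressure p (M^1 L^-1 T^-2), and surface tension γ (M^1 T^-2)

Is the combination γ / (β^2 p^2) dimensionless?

Sum the exponent of each base dimension across the product:
  M: −2·[β]_M − 2·[p]_M + [γ]_M = −2·(0) − 2·(1) + (1) = -1
  L: −2·[β]_L − 2·[p]_L + [γ]_L = −2·(0) − 2·(-1) + (0) = 2
  T: −2·[β]_T − 2·[p]_T + [γ]_T = −2·(0) − 2·(-2) + (-2) = 2
  Θ: −2·[β]_Θ − 2·[p]_Θ + [γ]_Θ = −2·(-1) − 2·(0) + (0) = 2
Net dimensions [M⁻¹ L² T² Θ²] ≠ [1] — not dimensionless.

no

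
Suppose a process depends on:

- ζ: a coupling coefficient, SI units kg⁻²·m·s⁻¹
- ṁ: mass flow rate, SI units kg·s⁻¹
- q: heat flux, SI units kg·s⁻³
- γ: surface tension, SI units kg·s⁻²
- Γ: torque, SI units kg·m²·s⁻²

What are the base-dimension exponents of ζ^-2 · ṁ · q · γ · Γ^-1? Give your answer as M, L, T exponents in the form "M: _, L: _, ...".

M: 6, L: -4, T: -2

Collect each base-dimension exponent across the product:
  M: −2·(-2) + (1) + (1) + (1) − (1) = 6
  L: −2·(1) + (0) + (0) + (0) − (2) = -4
  T: −2·(-1) + (-1) + (-3) + (-2) − (-2) = -2
So the dimensions are [M⁶ L⁻⁴ T⁻²].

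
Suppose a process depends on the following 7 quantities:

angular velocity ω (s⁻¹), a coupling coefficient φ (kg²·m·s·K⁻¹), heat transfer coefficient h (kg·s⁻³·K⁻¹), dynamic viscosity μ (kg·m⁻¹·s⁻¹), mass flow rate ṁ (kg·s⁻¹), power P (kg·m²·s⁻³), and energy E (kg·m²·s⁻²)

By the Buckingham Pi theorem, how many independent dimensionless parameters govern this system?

There are 7 variables and 4 base dimensions (M, L, T, Θ).
The dimension matrix has rank 4.
Independent dimensionless groups: 7 − 4 = 3.

3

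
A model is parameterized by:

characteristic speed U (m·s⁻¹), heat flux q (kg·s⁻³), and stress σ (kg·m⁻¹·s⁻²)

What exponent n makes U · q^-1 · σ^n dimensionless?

1

Balance the M exponent: (1)·n from σ, plus (0) − (1) = -1 from the rest, must sum to zero.
n − 1 = 0, so n = 1.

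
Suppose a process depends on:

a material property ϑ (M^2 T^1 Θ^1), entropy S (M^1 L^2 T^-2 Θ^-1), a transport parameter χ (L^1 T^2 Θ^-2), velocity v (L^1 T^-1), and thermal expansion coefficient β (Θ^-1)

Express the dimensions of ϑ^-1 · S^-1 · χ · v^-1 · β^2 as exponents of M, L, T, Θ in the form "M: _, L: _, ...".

M: -3, L: -2, T: 4, Θ: -4

Collect each base-dimension exponent across the product:
  M: −(2) − (1) + (0) − (0) + 2·(0) = -3
  L: −(0) − (2) + (1) − (1) + 2·(0) = -2
  T: −(1) − (-2) + (2) − (-1) + 2·(0) = 4
  Θ: −(1) − (-1) + (-2) − (0) + 2·(-1) = -4
So the dimensions are [M⁻³ L⁻² T⁴ Θ⁻⁴].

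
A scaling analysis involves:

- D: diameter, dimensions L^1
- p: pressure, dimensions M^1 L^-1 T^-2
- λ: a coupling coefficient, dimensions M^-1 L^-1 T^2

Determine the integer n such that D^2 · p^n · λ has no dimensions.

Balance the M exponent: (1)·n from p, plus 2·(0) + (-1) = -1 from the rest, must sum to zero.
n − 1 = 0, so n = 1.

1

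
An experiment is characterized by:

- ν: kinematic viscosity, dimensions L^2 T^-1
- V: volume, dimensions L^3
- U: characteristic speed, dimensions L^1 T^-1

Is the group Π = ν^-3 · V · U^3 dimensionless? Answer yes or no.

yes

Sum the exponent of each base dimension across the product:
  M: −3·[ν]_M + [V]_M + 3·[U]_M = −3·(0) + (0) + 3·(0) = 0
  L: −3·[ν]_L + [V]_L + 3·[U]_L = −3·(2) + (3) + 3·(1) = 0
  T: −3·[ν]_T + [V]_T + 3·[U]_T = −3·(-1) + (0) + 3·(-1) = 0
  I: −3·[ν]_I + [V]_I + 3·[U]_I = −3·(0) + (0) + 3·(0) = 0
All base exponents vanish — dimensionless.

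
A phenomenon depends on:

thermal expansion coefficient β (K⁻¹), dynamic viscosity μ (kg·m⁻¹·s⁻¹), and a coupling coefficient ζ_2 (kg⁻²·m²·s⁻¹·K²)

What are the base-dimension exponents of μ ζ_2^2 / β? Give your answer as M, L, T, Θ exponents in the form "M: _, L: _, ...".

Collect each base-dimension exponent across the product:
  M: −(0) + (1) + 2·(-2) = -3
  L: −(0) + (-1) + 2·(2) = 3
  T: −(0) + (-1) + 2·(-1) = -3
  Θ: −(-1) + (0) + 2·(2) = 5
So the dimensions are [M⁻³ L³ T⁻³ Θ⁵].

M: -3, L: 3, T: -3, Θ: 5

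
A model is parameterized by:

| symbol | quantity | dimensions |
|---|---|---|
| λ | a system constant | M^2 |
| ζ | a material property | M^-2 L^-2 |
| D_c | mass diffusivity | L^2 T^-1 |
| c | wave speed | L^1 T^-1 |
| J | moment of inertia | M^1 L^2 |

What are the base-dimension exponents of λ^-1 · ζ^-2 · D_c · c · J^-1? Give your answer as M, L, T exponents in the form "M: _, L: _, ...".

Collect each base-dimension exponent across the product:
  M: −(2) − 2·(-2) + (0) + (0) − (1) = 1
  L: −(0) − 2·(-2) + (2) + (1) − (2) = 5
  T: −(0) − 2·(0) + (-1) + (-1) − (0) = -2
So the dimensions are [M L⁵ T⁻²].

M: 1, L: 5, T: -2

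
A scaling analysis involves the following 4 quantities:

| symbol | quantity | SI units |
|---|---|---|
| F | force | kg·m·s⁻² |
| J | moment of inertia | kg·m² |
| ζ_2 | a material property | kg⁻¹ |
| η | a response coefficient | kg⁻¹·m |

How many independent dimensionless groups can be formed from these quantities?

There are 4 variables and 3 base dimensions (M, L, T).
The dimension matrix has rank 3.
Independent dimensionless groups: 4 − 3 = 1.

1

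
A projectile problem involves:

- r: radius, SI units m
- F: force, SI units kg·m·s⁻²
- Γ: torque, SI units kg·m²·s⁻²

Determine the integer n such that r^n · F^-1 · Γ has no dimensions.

Balance the L exponent: (1)·n from r, plus −(1) + (2) = 1 from the rest, must sum to zero.
n + 1 = 0, so n = -1.

-1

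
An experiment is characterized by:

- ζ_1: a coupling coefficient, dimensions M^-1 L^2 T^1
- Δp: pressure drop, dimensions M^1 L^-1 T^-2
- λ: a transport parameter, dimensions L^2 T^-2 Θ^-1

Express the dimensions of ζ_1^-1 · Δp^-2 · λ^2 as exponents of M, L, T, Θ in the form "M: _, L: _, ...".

Collect each base-dimension exponent across the product:
  M: −(-1) − 2·(1) + 2·(0) = -1
  L: −(2) − 2·(-1) + 2·(2) = 4
  T: −(1) − 2·(-2) + 2·(-2) = -1
  Θ: −(0) − 2·(0) + 2·(-1) = -2
So the dimensions are [M⁻¹ L⁴ T⁻¹ Θ⁻²].

M: -1, L: 4, T: -1, Θ: -2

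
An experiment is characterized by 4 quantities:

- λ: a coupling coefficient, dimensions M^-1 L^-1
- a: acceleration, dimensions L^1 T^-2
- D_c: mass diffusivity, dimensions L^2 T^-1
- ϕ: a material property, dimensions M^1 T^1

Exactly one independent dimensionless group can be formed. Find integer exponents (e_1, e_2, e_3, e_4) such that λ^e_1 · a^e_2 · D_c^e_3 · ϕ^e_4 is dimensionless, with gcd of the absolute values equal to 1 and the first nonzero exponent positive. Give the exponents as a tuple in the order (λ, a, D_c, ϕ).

(3, 1, 1, 3)

M: e_1·(-1) + e_2·(0) + e_3·(0) + e_4·(1) = 0
L: e_1·(-1) + e_2·(1) + e_3·(2) + e_4·(0) = 0
T: e_1·(0) + e_2·(-2) + e_3·(-1) + e_4·(1) = 0
Solving this homogeneous linear system for the smallest-integer solution (first nonzero entry positive) gives (3, 1, 1, 3).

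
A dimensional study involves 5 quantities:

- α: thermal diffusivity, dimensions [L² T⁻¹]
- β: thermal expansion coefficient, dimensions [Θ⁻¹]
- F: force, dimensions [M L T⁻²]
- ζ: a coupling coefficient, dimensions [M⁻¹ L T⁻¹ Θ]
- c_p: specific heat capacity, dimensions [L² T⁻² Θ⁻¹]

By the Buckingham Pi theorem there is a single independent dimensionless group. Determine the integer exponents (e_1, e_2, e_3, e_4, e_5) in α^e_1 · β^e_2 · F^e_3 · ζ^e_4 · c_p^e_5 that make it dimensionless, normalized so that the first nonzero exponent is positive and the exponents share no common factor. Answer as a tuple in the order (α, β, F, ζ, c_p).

M: e_1·(0) + e_2·(0) + e_3·(1) + e_4·(-1) + e_5·(0) = 0
L: e_1·(2) + e_2·(0) + e_3·(1) + e_4·(1) + e_5·(2) = 0
T: e_1·(-1) + e_2·(0) + e_3·(-2) + e_4·(-1) + e_5·(-2) = 0
Θ: e_1·(0) + e_2·(-1) + e_3·(0) + e_4·(1) + e_5·(-1) = 0
Solving this homogeneous linear system for the smallest-integer solution (first nonzero entry positive) gives (1, 3, 1, 1, -2).

(1, 3, 1, 1, -2)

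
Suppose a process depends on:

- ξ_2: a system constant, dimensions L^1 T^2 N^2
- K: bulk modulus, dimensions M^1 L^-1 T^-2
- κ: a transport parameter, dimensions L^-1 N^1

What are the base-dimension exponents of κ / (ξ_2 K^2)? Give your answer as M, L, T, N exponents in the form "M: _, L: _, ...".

Collect each base-dimension exponent across the product:
  M: −(0) − 2·(1) + (0) = -2
  L: −(1) − 2·(-1) + (-1) = 0
  T: −(2) − 2·(-2) + (0) = 2
  N: −(2) − 2·(0) + (1) = -1
So the dimensions are [M⁻² T² N⁻¹].

M: -2, L: 0, T: 2, N: -1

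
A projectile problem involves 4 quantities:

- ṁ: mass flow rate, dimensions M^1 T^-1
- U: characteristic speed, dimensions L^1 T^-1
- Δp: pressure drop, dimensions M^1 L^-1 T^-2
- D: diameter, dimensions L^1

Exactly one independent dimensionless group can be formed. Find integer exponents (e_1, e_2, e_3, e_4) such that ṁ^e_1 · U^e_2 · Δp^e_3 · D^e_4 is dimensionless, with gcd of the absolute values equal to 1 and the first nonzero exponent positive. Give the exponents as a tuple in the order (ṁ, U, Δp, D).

M: e_1·(1) + e_2·(0) + e_3·(1) + e_4·(0) = 0
L: e_1·(0) + e_2·(1) + e_3·(-1) + e_4·(1) = 0
T: e_1·(-1) + e_2·(-1) + e_3·(-2) + e_4·(0) = 0
Solving this homogeneous linear system for the smallest-integer solution (first nonzero entry positive) gives (1, 1, -1, -2).

(1, 1, -1, -2)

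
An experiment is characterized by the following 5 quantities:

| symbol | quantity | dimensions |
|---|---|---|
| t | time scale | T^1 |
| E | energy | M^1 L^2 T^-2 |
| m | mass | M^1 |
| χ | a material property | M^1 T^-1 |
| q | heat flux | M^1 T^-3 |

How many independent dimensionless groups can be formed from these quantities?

There are 5 variables and 3 base dimensions (M, L, T).
The dimension matrix has rank 3.
Independent dimensionless groups: 5 − 3 = 2.

2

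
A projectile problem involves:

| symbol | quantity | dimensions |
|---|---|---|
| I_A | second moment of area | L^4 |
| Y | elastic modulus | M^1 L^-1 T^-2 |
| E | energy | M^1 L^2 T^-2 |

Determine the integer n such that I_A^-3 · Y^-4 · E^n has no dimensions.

Balance the M exponent: (1)·n from E, plus −3·(0) − 4·(1) = -4 from the rest, must sum to zero.
n − 4 = 0, so n = 4.

4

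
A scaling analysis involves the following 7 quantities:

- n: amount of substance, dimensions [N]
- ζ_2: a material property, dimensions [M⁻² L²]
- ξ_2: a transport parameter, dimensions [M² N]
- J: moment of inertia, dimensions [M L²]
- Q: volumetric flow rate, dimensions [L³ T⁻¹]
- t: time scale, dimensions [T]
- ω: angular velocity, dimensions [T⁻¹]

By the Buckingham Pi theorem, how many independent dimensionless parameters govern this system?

There are 7 variables and 4 base dimensions (M, L, T, N).
The dimension matrix has rank 4.
Independent dimensionless groups: 7 − 4 = 3.

3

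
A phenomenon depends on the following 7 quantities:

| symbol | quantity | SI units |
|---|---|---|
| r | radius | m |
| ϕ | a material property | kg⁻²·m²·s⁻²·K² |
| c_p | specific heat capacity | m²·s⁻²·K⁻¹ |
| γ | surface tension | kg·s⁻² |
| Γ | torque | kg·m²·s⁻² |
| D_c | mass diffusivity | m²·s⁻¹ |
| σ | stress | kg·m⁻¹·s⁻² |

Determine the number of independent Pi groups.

There are 7 variables and 4 base dimensions (M, L, T, Θ).
The dimension matrix has rank 4.
Independent dimensionless groups: 7 − 4 = 3.

3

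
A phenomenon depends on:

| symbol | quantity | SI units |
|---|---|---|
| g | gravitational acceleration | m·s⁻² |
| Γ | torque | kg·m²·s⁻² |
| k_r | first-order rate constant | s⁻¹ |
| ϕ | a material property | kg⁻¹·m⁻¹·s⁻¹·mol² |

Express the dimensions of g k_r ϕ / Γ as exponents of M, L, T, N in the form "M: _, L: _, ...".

M: -2, L: -2, T: -2, N: 2

Collect each base-dimension exponent across the product:
  M: (0) − (1) + (0) + (-1) = -2
  L: (1) − (2) + (0) + (-1) = -2
  T: (-2) − (-2) + (-1) + (-1) = -2
  N: (0) − (0) + (0) + (2) = 2
So the dimensions are [M⁻² L⁻² T⁻² N²].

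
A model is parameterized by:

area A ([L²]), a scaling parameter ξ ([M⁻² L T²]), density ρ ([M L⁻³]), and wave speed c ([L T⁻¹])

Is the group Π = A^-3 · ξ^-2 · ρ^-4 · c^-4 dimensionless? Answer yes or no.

Sum the exponent of each base dimension across the product:
  M: −3·[A]_M − 2·[ξ]_M − 4·[ρ]_M − 4·[c]_M = −3·(0) − 2·(-2) − 4·(1) − 4·(0) = 0
  L: −3·[A]_L − 2·[ξ]_L − 4·[ρ]_L − 4·[c]_L = −3·(2) − 2·(1) − 4·(-3) − 4·(1) = 0
  T: −3·[A]_T − 2·[ξ]_T − 4·[ρ]_T − 4·[c]_T = −3·(0) − 2·(2) − 4·(0) − 4·(-1) = 0
All base exponents vanish — dimensionless.

yes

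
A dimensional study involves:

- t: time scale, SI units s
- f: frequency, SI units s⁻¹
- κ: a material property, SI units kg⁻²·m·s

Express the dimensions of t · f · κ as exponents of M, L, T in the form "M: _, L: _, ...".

Collect each base-dimension exponent across the product:
  M: (0) + (0) + (-2) = -2
  L: (0) + (0) + (1) = 1
  T: (1) + (-1) + (1) = 1
So the dimensions are [M⁻² L T].

M: -2, L: 1, T: 1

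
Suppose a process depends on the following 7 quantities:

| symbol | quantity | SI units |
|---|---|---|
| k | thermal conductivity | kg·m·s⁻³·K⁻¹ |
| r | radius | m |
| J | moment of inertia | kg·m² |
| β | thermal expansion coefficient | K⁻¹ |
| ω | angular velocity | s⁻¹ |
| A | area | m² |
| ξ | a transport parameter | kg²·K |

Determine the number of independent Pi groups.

There are 7 variables and 4 base dimensions (M, L, T, Θ).
The dimension matrix has rank 4.
Independent dimensionless groups: 7 − 4 = 3.

3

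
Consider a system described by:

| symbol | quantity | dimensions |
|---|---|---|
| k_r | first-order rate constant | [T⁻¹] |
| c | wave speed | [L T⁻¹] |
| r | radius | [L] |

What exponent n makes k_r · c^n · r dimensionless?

-1

Balance the L exponent: (1)·n from c, plus (0) + (1) = 1 from the rest, must sum to zero.
n + 1 = 0, so n = -1.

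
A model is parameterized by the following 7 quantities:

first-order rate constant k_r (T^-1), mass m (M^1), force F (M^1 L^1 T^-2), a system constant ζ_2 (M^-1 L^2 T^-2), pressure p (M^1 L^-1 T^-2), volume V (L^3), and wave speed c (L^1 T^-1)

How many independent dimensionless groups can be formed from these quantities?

There are 7 variables and 3 base dimensions (M, L, T).
The dimension matrix has rank 3.
Independent dimensionless groups: 7 − 3 = 4.

4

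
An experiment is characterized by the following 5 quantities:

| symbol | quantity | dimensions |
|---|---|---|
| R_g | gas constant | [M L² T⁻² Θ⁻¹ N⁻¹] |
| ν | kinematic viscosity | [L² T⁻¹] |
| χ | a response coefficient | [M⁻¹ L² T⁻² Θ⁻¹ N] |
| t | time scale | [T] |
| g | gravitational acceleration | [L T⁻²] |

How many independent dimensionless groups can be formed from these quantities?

1

There are 5 variables and 5 base dimensions (M, L, T, Θ, N).
The dimension matrix has rank 4 (less than 5: the dimension vectors are linearly dependent).
Independent dimensionless groups: 5 − 4 = 1.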